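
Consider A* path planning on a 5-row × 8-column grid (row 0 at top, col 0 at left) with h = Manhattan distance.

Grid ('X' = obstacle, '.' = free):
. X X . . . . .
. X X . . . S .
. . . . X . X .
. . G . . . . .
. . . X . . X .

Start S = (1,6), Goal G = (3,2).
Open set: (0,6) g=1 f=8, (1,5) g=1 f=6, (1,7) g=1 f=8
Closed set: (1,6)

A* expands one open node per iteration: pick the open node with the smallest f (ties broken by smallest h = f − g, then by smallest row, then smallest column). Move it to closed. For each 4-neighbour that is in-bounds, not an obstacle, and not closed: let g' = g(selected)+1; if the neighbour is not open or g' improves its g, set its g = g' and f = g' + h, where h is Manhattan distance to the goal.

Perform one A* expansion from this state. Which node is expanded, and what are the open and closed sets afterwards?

expanded=(1,5); open=[(0,5) g=2 f=8, (0,6) g=1 f=8, (1,4) g=2 f=6, (1,7) g=1 f=8, (2,5) g=2 f=6]; closed=[(1,5), (1,6)]

step 1: expand (1,5) (f=6, h=5) → closed; open now [(0,5) g=2 f=8, (0,6) g=1 f=8, (1,4) g=2 f=6, (1,7) g=1 f=8, (2,5) g=2 f=6]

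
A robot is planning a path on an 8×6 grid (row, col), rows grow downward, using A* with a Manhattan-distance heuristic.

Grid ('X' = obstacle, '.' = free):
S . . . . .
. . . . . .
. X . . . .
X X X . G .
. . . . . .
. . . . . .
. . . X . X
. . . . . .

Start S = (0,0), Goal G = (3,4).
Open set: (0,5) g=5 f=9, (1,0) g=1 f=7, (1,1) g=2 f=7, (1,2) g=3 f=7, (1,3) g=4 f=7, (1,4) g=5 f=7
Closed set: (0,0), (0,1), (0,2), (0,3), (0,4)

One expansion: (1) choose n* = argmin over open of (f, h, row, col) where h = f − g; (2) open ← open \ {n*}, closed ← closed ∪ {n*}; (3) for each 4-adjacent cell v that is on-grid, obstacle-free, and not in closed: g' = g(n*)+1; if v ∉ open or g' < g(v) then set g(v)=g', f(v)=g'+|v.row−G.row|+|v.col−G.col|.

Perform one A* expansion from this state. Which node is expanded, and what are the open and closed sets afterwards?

step 1: expand (1,4) (f=7, h=2) → closed; open now [(0,5) g=5 f=9, (1,0) g=1 f=7, (1,1) g=2 f=7, (1,2) g=3 f=7, (1,3) g=4 f=7, (1,5) g=6 f=9, (2,4) g=6 f=7]

expanded=(1,4); open=[(0,5) g=5 f=9, (1,0) g=1 f=7, (1,1) g=2 f=7, (1,2) g=3 f=7, (1,3) g=4 f=7, (1,5) g=6 f=9, (2,4) g=6 f=7]; closed=[(0,0), (0,1), (0,2), (0,3), (0,4), (1,4)]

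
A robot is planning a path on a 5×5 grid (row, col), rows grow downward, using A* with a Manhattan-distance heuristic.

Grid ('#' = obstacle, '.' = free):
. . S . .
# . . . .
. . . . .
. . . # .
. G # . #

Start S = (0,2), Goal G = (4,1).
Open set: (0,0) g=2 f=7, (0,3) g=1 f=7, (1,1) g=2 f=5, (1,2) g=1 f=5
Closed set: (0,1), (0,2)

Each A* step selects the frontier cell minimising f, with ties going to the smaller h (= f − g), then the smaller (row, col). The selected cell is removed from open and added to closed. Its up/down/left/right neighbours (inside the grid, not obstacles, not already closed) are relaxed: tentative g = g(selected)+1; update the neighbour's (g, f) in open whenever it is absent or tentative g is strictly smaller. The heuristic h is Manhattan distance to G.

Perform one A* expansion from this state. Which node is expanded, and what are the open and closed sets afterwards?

expanded=(1,1); open=[(0,0) g=2 f=7, (0,3) g=1 f=7, (1,2) g=1 f=5, (2,1) g=3 f=5]; closed=[(0,1), (0,2), (1,1)]

step 1: expand (1,1) (f=5, h=3) → closed; open now [(0,0) g=2 f=7, (0,3) g=1 f=7, (1,2) g=1 f=5, (2,1) g=3 f=5]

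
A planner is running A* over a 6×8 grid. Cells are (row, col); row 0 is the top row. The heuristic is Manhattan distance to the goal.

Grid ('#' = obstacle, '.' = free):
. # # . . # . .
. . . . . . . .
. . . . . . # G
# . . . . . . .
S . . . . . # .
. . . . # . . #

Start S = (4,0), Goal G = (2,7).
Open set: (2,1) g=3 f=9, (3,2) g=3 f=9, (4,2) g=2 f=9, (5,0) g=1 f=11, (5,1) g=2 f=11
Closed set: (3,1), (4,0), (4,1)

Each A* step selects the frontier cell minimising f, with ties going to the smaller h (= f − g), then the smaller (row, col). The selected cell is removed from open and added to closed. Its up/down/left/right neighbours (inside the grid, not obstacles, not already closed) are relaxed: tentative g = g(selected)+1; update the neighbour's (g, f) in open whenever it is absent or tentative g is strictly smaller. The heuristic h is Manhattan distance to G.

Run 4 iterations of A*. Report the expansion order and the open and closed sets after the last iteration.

order=[(2,1) → (2,2) → (2,3) → (2,4)]; open=[(1,1) g=4 f=11, (1,2) g=5 f=11, (1,3) g=6 f=11, (1,4) g=7 f=11, (2,0) g=4 f=11, (2,5) g=7 f=9, (3,2) g=3 f=9, (3,3) g=6 f=11, (3,4) g=7 f=11, (4,2) g=2 f=9, (5,0) g=1 f=11, (5,1) g=2 f=11]; closed=[(2,1), (2,2), (2,3), (2,4), (3,1), (4,0), (4,1)]

step 1: expand (2,1) (f=9, h=6) → closed; open now [(1,1) g=4 f=11, (2,0) g=4 f=11, (2,2) g=4 f=9, (3,2) g=3 f=9, (4,2) g=2 f=9, (5,0) g=1 f=11, (5,1) g=2 f=11]
step 2: expand (2,2) (f=9, h=5) → closed; open now [(1,1) g=4 f=11, (1,2) g=5 f=11, (2,0) g=4 f=11, (2,3) g=5 f=9, (3,2) g=3 f=9, (4,2) g=2 f=9, (5,0) g=1 f=11, (5,1) g=2 f=11]
step 3: expand (2,3) (f=9, h=4) → closed; open now [(1,1) g=4 f=11, (1,2) g=5 f=11, (1,3) g=6 f=11, (2,0) g=4 f=11, (2,4) g=6 f=9, (3,2) g=3 f=9, (3,3) g=6 f=11, (4,2) g=2 f=9, (5,0) g=1 f=11, (5,1) g=2 f=11]
step 4: expand (2,4) (f=9, h=3) → closed; open now [(1,1) g=4 f=11, (1,2) g=5 f=11, (1,3) g=6 f=11, (1,4) g=7 f=11, (2,0) g=4 f=11, (2,5) g=7 f=9, (3,2) g=3 f=9, (3,3) g=6 f=11, (3,4) g=7 f=11, (4,2) g=2 f=9, (5,0) g=1 f=11, (5,1) g=2 f=11]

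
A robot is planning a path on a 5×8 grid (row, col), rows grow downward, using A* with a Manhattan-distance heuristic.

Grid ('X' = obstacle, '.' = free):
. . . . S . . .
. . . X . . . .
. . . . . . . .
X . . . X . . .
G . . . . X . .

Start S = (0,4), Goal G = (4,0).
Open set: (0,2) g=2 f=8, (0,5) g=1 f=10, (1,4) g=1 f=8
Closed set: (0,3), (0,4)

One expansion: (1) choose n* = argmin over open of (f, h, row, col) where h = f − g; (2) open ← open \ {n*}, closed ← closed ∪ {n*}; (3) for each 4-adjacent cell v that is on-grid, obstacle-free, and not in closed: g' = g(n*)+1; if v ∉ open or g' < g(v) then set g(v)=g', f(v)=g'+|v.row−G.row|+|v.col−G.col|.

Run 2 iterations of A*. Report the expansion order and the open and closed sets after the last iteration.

step 1: expand (0,2) (f=8, h=6) → closed; open now [(0,1) g=3 f=8, (0,5) g=1 f=10, (1,2) g=3 f=8, (1,4) g=1 f=8]
step 2: expand (0,1) (f=8, h=5) → closed; open now [(0,0) g=4 f=8, (0,5) g=1 f=10, (1,1) g=4 f=8, (1,2) g=3 f=8, (1,4) g=1 f=8]

order=[(0,2) → (0,1)]; open=[(0,0) g=4 f=8, (0,5) g=1 f=10, (1,1) g=4 f=8, (1,2) g=3 f=8, (1,4) g=1 f=8]; closed=[(0,1), (0,2), (0,3), (0,4)]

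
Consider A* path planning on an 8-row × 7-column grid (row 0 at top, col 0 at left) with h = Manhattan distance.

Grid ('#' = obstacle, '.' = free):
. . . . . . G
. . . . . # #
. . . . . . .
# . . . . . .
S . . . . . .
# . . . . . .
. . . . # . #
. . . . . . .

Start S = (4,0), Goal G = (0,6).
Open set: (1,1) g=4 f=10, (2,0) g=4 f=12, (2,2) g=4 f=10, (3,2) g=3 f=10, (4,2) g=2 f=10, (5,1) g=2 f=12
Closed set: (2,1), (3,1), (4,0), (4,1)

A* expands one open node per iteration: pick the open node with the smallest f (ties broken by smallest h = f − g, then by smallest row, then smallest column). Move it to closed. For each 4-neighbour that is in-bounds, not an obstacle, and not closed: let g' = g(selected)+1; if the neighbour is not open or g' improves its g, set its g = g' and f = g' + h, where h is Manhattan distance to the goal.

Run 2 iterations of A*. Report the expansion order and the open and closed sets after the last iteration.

order=[(1,1) → (0,1)]; open=[(0,0) g=6 f=12, (0,2) g=6 f=10, (1,0) g=5 f=12, (1,2) g=5 f=10, (2,0) g=4 f=12, (2,2) g=4 f=10, (3,2) g=3 f=10, (4,2) g=2 f=10, (5,1) g=2 f=12]; closed=[(0,1), (1,1), (2,1), (3,1), (4,0), (4,1)]

step 1: expand (1,1) (f=10, h=6) → closed; open now [(0,1) g=5 f=10, (1,0) g=5 f=12, (1,2) g=5 f=10, (2,0) g=4 f=12, (2,2) g=4 f=10, (3,2) g=3 f=10, (4,2) g=2 f=10, (5,1) g=2 f=12]
step 2: expand (0,1) (f=10, h=5) → closed; open now [(0,0) g=6 f=12, (0,2) g=6 f=10, (1,0) g=5 f=12, (1,2) g=5 f=10, (2,0) g=4 f=12, (2,2) g=4 f=10, (3,2) g=3 f=10, (4,2) g=2 f=10, (5,1) g=2 f=12]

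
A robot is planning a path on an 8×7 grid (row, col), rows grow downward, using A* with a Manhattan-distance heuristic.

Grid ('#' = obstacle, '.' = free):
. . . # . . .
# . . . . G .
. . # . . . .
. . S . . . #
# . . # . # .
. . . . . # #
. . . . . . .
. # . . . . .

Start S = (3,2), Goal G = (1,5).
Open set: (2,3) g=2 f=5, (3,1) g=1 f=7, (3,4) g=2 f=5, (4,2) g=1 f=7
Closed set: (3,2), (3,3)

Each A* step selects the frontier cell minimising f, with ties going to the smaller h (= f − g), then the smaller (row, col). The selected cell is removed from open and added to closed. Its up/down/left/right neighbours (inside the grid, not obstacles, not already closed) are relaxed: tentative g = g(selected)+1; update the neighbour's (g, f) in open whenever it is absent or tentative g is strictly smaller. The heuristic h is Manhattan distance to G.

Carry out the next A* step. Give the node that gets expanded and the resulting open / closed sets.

expanded=(2,3); open=[(1,3) g=3 f=5, (2,4) g=3 f=5, (3,1) g=1 f=7, (3,4) g=2 f=5, (4,2) g=1 f=7]; closed=[(2,3), (3,2), (3,3)]

step 1: expand (2,3) (f=5, h=3) → closed; open now [(1,3) g=3 f=5, (2,4) g=3 f=5, (3,1) g=1 f=7, (3,4) g=2 f=5, (4,2) g=1 f=7]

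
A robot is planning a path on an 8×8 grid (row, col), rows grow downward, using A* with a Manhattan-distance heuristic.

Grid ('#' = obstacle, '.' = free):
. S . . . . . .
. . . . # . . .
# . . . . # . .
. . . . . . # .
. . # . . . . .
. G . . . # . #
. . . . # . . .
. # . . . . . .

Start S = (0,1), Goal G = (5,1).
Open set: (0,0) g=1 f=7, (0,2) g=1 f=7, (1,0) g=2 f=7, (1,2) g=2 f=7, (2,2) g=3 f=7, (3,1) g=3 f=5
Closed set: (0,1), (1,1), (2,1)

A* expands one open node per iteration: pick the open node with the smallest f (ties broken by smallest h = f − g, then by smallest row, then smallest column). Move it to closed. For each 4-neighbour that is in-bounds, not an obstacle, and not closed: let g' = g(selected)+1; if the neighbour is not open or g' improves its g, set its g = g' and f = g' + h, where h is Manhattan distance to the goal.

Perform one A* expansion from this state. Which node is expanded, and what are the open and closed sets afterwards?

step 1: expand (3,1) (f=5, h=2) → closed; open now [(0,0) g=1 f=7, (0,2) g=1 f=7, (1,0) g=2 f=7, (1,2) g=2 f=7, (2,2) g=3 f=7, (3,0) g=4 f=7, (3,2) g=4 f=7, (4,1) g=4 f=5]

expanded=(3,1); open=[(0,0) g=1 f=7, (0,2) g=1 f=7, (1,0) g=2 f=7, (1,2) g=2 f=7, (2,2) g=3 f=7, (3,0) g=4 f=7, (3,2) g=4 f=7, (4,1) g=4 f=5]; closed=[(0,1), (1,1), (2,1), (3,1)]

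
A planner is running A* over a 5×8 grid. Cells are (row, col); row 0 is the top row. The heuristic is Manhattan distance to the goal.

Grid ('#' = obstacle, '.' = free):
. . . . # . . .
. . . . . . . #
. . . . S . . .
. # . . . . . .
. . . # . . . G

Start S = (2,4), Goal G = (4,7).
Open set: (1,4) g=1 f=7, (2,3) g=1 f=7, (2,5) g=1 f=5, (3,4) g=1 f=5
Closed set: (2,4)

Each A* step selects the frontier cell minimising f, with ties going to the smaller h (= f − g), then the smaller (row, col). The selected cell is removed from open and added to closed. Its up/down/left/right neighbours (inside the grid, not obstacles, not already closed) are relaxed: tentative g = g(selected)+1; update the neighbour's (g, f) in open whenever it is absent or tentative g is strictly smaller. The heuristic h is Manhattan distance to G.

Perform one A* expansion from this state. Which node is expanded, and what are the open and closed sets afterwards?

expanded=(2,5); open=[(1,4) g=1 f=7, (1,5) g=2 f=7, (2,3) g=1 f=7, (2,6) g=2 f=5, (3,4) g=1 f=5, (3,5) g=2 f=5]; closed=[(2,4), (2,5)]

step 1: expand (2,5) (f=5, h=4) → closed; open now [(1,4) g=1 f=7, (1,5) g=2 f=7, (2,3) g=1 f=7, (2,6) g=2 f=5, (3,4) g=1 f=5, (3,5) g=2 f=5]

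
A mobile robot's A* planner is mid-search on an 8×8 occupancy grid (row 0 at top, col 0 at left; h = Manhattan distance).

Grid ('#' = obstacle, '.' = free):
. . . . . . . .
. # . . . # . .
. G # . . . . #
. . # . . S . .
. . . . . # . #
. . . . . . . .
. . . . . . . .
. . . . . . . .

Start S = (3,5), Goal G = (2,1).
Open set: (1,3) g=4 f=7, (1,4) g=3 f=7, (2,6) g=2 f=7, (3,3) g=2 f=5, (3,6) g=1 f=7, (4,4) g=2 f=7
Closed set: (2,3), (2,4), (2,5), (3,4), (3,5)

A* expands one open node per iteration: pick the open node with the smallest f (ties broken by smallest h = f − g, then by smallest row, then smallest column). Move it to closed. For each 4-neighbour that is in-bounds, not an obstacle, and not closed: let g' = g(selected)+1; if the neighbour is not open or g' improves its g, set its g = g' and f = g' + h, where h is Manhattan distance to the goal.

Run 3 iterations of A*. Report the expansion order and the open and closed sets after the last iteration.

order=[(3,3) → (1,3) → (1,2)]; open=[(0,2) g=6 f=9, (0,3) g=5 f=9, (1,4) g=3 f=7, (2,6) g=2 f=7, (3,6) g=1 f=7, (4,3) g=3 f=7, (4,4) g=2 f=7]; closed=[(1,2), (1,3), (2,3), (2,4), (2,5), (3,3), (3,4), (3,5)]

step 1: expand (3,3) (f=5, h=3) → closed; open now [(1,3) g=4 f=7, (1,4) g=3 f=7, (2,6) g=2 f=7, (3,6) g=1 f=7, (4,3) g=3 f=7, (4,4) g=2 f=7]
step 2: expand (1,3) (f=7, h=3) → closed; open now [(0,3) g=5 f=9, (1,2) g=5 f=7, (1,4) g=3 f=7, (2,6) g=2 f=7, (3,6) g=1 f=7, (4,3) g=3 f=7, (4,4) g=2 f=7]
step 3: expand (1,2) (f=7, h=2) → closed; open now [(0,2) g=6 f=9, (0,3) g=5 f=9, (1,4) g=3 f=7, (2,6) g=2 f=7, (3,6) g=1 f=7, (4,3) g=3 f=7, (4,4) g=2 f=7]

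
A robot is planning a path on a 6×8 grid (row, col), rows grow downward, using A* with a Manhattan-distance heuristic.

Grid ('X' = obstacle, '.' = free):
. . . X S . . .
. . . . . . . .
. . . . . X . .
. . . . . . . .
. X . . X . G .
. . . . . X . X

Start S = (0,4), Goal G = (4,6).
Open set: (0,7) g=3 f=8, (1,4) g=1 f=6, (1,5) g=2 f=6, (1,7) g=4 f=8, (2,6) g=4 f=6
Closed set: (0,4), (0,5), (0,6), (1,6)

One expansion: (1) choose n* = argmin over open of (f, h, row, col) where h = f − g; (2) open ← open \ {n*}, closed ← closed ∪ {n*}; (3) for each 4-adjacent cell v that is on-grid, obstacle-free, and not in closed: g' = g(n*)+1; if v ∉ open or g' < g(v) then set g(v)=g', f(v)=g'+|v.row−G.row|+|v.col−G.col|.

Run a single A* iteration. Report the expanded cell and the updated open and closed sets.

step 1: expand (2,6) (f=6, h=2) → closed; open now [(0,7) g=3 f=8, (1,4) g=1 f=6, (1,5) g=2 f=6, (1,7) g=4 f=8, (2,7) g=5 f=8, (3,6) g=5 f=6]

expanded=(2,6); open=[(0,7) g=3 f=8, (1,4) g=1 f=6, (1,5) g=2 f=6, (1,7) g=4 f=8, (2,7) g=5 f=8, (3,6) g=5 f=6]; closed=[(0,4), (0,5), (0,6), (1,6), (2,6)]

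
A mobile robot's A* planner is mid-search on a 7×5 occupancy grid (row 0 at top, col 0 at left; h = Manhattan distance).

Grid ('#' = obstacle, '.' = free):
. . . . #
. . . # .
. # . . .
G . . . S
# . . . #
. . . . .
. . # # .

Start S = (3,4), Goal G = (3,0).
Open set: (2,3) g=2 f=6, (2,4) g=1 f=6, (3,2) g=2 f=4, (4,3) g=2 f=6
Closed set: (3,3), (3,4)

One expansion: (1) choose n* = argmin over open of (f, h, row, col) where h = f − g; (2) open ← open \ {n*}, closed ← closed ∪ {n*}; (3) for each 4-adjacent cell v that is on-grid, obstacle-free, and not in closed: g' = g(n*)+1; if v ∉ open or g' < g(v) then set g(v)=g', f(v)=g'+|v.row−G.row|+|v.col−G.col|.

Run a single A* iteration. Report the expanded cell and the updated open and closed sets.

expanded=(3,2); open=[(2,2) g=3 f=6, (2,3) g=2 f=6, (2,4) g=1 f=6, (3,1) g=3 f=4, (4,2) g=3 f=6, (4,3) g=2 f=6]; closed=[(3,2), (3,3), (3,4)]

step 1: expand (3,2) (f=4, h=2) → closed; open now [(2,2) g=3 f=6, (2,3) g=2 f=6, (2,4) g=1 f=6, (3,1) g=3 f=4, (4,2) g=3 f=6, (4,3) g=2 f=6]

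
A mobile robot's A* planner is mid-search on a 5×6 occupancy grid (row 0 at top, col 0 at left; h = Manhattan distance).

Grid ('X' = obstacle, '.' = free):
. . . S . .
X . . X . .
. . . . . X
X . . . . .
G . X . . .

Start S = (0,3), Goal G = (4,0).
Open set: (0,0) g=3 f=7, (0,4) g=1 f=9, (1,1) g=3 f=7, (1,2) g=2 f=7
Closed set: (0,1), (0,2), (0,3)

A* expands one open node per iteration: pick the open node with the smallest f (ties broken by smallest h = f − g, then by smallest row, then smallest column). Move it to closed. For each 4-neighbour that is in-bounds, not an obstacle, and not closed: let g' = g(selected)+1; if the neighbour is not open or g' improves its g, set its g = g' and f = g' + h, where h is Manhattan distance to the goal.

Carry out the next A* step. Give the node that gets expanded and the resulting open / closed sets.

step 1: expand (0,0) (f=7, h=4) → closed; open now [(0,4) g=1 f=9, (1,1) g=3 f=7, (1,2) g=2 f=7]

expanded=(0,0); open=[(0,4) g=1 f=9, (1,1) g=3 f=7, (1,2) g=2 f=7]; closed=[(0,0), (0,1), (0,2), (0,3)]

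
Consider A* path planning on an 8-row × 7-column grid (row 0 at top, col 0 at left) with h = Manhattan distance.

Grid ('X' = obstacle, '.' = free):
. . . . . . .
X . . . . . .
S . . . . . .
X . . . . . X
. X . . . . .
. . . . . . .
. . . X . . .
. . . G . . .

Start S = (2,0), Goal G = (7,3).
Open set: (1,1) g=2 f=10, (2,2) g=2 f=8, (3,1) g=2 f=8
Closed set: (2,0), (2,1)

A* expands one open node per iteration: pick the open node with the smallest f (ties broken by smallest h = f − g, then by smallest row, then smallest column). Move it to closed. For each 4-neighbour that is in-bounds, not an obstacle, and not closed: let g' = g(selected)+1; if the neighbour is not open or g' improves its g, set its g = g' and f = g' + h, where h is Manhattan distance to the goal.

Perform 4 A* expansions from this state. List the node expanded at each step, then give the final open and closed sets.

order=[(2,2) → (2,3) → (3,3) → (4,3)]; open=[(1,1) g=2 f=10, (1,2) g=3 f=10, (1,3) g=4 f=10, (2,4) g=4 f=10, (3,1) g=2 f=8, (3,2) g=3 f=8, (3,4) g=5 f=10, (4,2) g=6 f=10, (4,4) g=6 f=10, (5,3) g=6 f=8]; closed=[(2,0), (2,1), (2,2), (2,3), (3,3), (4,3)]

step 1: expand (2,2) (f=8, h=6) → closed; open now [(1,1) g=2 f=10, (1,2) g=3 f=10, (2,3) g=3 f=8, (3,1) g=2 f=8, (3,2) g=3 f=8]
step 2: expand (2,3) (f=8, h=5) → closed; open now [(1,1) g=2 f=10, (1,2) g=3 f=10, (1,3) g=4 f=10, (2,4) g=4 f=10, (3,1) g=2 f=8, (3,2) g=3 f=8, (3,3) g=4 f=8]
step 3: expand (3,3) (f=8, h=4) → closed; open now [(1,1) g=2 f=10, (1,2) g=3 f=10, (1,3) g=4 f=10, (2,4) g=4 f=10, (3,1) g=2 f=8, (3,2) g=3 f=8, (3,4) g=5 f=10, (4,3) g=5 f=8]
step 4: expand (4,3) (f=8, h=3) → closed; open now [(1,1) g=2 f=10, (1,2) g=3 f=10, (1,3) g=4 f=10, (2,4) g=4 f=10, (3,1) g=2 f=8, (3,2) g=3 f=8, (3,4) g=5 f=10, (4,2) g=6 f=10, (4,4) g=6 f=10, (5,3) g=6 f=8]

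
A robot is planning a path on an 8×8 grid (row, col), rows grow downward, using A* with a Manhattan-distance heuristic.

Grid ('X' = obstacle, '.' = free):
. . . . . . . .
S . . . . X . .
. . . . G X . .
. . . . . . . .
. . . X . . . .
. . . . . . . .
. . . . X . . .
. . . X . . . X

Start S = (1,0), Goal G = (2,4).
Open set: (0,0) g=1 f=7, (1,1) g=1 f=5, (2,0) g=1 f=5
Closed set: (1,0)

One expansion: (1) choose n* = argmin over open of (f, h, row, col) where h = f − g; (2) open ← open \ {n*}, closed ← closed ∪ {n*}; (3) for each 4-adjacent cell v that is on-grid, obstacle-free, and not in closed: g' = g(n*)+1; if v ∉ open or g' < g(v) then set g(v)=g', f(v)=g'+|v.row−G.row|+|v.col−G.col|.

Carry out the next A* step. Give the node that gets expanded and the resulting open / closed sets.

step 1: expand (1,1) (f=5, h=4) → closed; open now [(0,0) g=1 f=7, (0,1) g=2 f=7, (1,2) g=2 f=5, (2,0) g=1 f=5, (2,1) g=2 f=5]

expanded=(1,1); open=[(0,0) g=1 f=7, (0,1) g=2 f=7, (1,2) g=2 f=5, (2,0) g=1 f=5, (2,1) g=2 f=5]; closed=[(1,0), (1,1)]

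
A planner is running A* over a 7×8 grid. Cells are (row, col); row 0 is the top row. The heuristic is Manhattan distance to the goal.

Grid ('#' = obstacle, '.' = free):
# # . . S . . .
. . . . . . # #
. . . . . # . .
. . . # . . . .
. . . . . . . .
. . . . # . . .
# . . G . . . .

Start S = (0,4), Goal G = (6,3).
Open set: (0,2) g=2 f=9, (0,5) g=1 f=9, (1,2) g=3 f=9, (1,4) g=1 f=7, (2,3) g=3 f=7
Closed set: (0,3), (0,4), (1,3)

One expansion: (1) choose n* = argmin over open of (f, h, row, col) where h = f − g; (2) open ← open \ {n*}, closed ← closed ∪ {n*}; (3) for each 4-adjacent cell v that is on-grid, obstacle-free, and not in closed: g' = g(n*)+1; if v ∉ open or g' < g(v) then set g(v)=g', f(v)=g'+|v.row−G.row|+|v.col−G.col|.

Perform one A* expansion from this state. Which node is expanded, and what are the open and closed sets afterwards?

step 1: expand (2,3) (f=7, h=4) → closed; open now [(0,2) g=2 f=9, (0,5) g=1 f=9, (1,2) g=3 f=9, (1,4) g=1 f=7, (2,2) g=4 f=9, (2,4) g=4 f=9]

expanded=(2,3); open=[(0,2) g=2 f=9, (0,5) g=1 f=9, (1,2) g=3 f=9, (1,4) g=1 f=7, (2,2) g=4 f=9, (2,4) g=4 f=9]; closed=[(0,3), (0,4), (1,3), (2,3)]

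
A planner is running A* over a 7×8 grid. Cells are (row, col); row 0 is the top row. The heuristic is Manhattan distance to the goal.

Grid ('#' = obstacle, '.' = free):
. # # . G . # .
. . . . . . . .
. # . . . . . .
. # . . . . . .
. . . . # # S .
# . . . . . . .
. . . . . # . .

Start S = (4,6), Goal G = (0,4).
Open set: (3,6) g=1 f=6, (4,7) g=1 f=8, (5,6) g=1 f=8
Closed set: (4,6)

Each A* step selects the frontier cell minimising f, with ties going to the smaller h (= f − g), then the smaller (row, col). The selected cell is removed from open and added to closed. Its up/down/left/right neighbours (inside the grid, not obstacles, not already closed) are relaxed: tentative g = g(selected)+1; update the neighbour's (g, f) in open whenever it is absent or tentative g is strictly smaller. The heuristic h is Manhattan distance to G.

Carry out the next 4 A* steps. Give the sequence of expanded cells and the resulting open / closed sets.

order=[(3,6) → (2,6) → (1,6) → (1,5)]; open=[(0,5) g=5 f=6, (1,4) g=5 f=6, (1,7) g=4 f=8, (2,5) g=3 f=6, (2,7) g=3 f=8, (3,5) g=2 f=6, (3,7) g=2 f=8, (4,7) g=1 f=8, (5,6) g=1 f=8]; closed=[(1,5), (1,6), (2,6), (3,6), (4,6)]

step 1: expand (3,6) (f=6, h=5) → closed; open now [(2,6) g=2 f=6, (3,5) g=2 f=6, (3,7) g=2 f=8, (4,7) g=1 f=8, (5,6) g=1 f=8]
step 2: expand (2,6) (f=6, h=4) → closed; open now [(1,6) g=3 f=6, (2,5) g=3 f=6, (2,7) g=3 f=8, (3,5) g=2 f=6, (3,7) g=2 f=8, (4,7) g=1 f=8, (5,6) g=1 f=8]
step 3: expand (1,6) (f=6, h=3) → closed; open now [(1,5) g=4 f=6, (1,7) g=4 f=8, (2,5) g=3 f=6, (2,7) g=3 f=8, (3,5) g=2 f=6, (3,7) g=2 f=8, (4,7) g=1 f=8, (5,6) g=1 f=8]
step 4: expand (1,5) (f=6, h=2) → closed; open now [(0,5) g=5 f=6, (1,4) g=5 f=6, (1,7) g=4 f=8, (2,5) g=3 f=6, (2,7) g=3 f=8, (3,5) g=2 f=6, (3,7) g=2 f=8, (4,7) g=1 f=8, (5,6) g=1 f=8]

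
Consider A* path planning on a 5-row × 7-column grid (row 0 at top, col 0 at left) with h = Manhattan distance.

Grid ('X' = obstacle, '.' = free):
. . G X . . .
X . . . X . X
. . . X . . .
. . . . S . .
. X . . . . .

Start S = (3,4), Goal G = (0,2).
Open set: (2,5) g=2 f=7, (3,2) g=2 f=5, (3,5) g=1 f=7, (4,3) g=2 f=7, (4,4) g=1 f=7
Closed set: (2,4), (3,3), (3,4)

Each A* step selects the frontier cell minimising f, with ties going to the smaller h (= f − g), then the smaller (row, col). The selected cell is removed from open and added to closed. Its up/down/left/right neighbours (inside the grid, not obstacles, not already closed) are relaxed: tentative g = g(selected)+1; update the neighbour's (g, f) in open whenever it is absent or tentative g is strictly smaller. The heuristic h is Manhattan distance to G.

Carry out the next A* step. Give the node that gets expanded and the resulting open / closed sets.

expanded=(3,2); open=[(2,2) g=3 f=5, (2,5) g=2 f=7, (3,1) g=3 f=7, (3,5) g=1 f=7, (4,2) g=3 f=7, (4,3) g=2 f=7, (4,4) g=1 f=7]; closed=[(2,4), (3,2), (3,3), (3,4)]

step 1: expand (3,2) (f=5, h=3) → closed; open now [(2,2) g=3 f=5, (2,5) g=2 f=7, (3,1) g=3 f=7, (3,5) g=1 f=7, (4,2) g=3 f=7, (4,3) g=2 f=7, (4,4) g=1 f=7]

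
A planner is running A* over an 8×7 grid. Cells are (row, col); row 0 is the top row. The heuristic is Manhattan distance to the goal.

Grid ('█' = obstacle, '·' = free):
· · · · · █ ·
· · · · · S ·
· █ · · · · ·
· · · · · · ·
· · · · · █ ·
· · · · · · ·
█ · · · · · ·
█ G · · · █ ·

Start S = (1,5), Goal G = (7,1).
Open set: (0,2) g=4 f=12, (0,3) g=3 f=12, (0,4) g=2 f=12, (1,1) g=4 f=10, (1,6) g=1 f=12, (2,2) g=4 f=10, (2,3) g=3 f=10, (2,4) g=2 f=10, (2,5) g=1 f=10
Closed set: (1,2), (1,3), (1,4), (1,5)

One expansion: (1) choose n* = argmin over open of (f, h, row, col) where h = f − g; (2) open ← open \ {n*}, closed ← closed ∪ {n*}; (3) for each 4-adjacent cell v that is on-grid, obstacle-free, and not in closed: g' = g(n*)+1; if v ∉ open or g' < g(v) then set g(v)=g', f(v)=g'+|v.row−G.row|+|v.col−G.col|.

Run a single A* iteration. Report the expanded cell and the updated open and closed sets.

expanded=(1,1); open=[(0,1) g=5 f=12, (0,2) g=4 f=12, (0,3) g=3 f=12, (0,4) g=2 f=12, (1,0) g=5 f=12, (1,6) g=1 f=12, (2,2) g=4 f=10, (2,3) g=3 f=10, (2,4) g=2 f=10, (2,5) g=1 f=10]; closed=[(1,1), (1,2), (1,3), (1,4), (1,5)]

step 1: expand (1,1) (f=10, h=6) → closed; open now [(0,1) g=5 f=12, (0,2) g=4 f=12, (0,3) g=3 f=12, (0,4) g=2 f=12, (1,0) g=5 f=12, (1,6) g=1 f=12, (2,2) g=4 f=10, (2,3) g=3 f=10, (2,4) g=2 f=10, (2,5) g=1 f=10]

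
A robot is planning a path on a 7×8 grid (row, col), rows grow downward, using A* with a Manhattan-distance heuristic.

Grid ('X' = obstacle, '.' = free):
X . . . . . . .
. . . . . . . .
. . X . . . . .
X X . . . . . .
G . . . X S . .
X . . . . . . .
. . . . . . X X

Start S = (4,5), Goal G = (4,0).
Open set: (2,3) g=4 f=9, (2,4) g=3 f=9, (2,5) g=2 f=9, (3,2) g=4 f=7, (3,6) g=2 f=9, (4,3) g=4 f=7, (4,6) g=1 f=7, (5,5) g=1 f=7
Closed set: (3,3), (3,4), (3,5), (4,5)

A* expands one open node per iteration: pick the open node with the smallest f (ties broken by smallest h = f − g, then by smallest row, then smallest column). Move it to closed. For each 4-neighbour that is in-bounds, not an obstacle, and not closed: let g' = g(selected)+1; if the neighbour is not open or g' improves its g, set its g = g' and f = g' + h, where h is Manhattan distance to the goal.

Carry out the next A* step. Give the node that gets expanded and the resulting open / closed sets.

expanded=(3,2); open=[(2,3) g=4 f=9, (2,4) g=3 f=9, (2,5) g=2 f=9, (3,6) g=2 f=9, (4,2) g=5 f=7, (4,3) g=4 f=7, (4,6) g=1 f=7, (5,5) g=1 f=7]; closed=[(3,2), (3,3), (3,4), (3,5), (4,5)]

step 1: expand (3,2) (f=7, h=3) → closed; open now [(2,3) g=4 f=9, (2,4) g=3 f=9, (2,5) g=2 f=9, (3,6) g=2 f=9, (4,2) g=5 f=7, (4,3) g=4 f=7, (4,6) g=1 f=7, (5,5) g=1 f=7]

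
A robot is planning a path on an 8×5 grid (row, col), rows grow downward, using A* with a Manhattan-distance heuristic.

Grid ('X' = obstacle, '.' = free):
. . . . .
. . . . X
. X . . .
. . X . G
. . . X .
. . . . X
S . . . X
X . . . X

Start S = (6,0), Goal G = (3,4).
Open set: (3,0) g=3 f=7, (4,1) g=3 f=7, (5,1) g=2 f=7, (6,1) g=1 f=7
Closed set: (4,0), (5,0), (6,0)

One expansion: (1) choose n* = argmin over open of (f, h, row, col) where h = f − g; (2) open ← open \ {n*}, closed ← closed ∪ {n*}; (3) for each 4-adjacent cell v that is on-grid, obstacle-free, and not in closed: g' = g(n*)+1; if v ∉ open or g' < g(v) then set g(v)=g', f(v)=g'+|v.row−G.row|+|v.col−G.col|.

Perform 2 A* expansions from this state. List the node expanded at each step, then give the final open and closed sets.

order=[(3,0) → (3,1)]; open=[(2,0) g=4 f=9, (4,1) g=3 f=7, (5,1) g=2 f=7, (6,1) g=1 f=7]; closed=[(3,0), (3,1), (4,0), (5,0), (6,0)]

step 1: expand (3,0) (f=7, h=4) → closed; open now [(2,0) g=4 f=9, (3,1) g=4 f=7, (4,1) g=3 f=7, (5,1) g=2 f=7, (6,1) g=1 f=7]
step 2: expand (3,1) (f=7, h=3) → closed; open now [(2,0) g=4 f=9, (4,1) g=3 f=7, (5,1) g=2 f=7, (6,1) g=1 f=7]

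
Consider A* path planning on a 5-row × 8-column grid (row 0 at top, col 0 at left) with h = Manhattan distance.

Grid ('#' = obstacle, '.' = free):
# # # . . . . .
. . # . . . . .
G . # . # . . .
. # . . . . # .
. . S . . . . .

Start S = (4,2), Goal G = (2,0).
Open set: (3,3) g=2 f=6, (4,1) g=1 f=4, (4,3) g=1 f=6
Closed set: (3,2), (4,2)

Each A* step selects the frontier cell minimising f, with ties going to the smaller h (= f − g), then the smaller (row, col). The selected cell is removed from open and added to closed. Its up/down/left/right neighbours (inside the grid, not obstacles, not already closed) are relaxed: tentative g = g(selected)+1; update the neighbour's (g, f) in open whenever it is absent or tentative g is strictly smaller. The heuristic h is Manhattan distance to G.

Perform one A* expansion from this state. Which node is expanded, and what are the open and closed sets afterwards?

step 1: expand (4,1) (f=4, h=3) → closed; open now [(3,3) g=2 f=6, (4,0) g=2 f=4, (4,3) g=1 f=6]

expanded=(4,1); open=[(3,3) g=2 f=6, (4,0) g=2 f=4, (4,3) g=1 f=6]; closed=[(3,2), (4,1), (4,2)]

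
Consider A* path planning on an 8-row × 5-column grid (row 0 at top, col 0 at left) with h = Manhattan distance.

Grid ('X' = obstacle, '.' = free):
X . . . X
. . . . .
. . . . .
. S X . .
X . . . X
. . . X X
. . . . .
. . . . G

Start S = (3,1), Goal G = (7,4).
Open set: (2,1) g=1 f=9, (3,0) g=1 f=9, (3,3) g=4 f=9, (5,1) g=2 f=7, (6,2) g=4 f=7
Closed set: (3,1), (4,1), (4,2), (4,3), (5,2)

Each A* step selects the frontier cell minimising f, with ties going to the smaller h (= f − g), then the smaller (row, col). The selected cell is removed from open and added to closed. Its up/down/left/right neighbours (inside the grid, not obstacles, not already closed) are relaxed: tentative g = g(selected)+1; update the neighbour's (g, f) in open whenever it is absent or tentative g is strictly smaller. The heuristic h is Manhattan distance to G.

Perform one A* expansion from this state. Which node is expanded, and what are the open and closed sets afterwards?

expanded=(6,2); open=[(2,1) g=1 f=9, (3,0) g=1 f=9, (3,3) g=4 f=9, (5,1) g=2 f=7, (6,1) g=5 f=9, (6,3) g=5 f=7, (7,2) g=5 f=7]; closed=[(3,1), (4,1), (4,2), (4,3), (5,2), (6,2)]

step 1: expand (6,2) (f=7, h=3) → closed; open now [(2,1) g=1 f=9, (3,0) g=1 f=9, (3,3) g=4 f=9, (5,1) g=2 f=7, (6,1) g=5 f=9, (6,3) g=5 f=7, (7,2) g=5 f=7]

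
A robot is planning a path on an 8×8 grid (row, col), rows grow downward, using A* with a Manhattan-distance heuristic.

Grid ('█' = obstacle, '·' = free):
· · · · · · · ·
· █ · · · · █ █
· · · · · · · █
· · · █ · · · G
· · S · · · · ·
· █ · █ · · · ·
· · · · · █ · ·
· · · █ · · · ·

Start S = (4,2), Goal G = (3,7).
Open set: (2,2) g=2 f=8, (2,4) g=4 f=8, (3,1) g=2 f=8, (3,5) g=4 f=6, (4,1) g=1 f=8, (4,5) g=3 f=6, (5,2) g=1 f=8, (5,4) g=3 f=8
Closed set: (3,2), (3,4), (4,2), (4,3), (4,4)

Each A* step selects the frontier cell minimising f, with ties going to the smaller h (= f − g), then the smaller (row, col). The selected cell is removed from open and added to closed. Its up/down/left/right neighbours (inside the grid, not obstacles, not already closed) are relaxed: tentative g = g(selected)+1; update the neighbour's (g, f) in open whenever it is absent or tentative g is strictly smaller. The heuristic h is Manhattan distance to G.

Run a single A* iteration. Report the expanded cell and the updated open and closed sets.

step 1: expand (3,5) (f=6, h=2) → closed; open now [(2,2) g=2 f=8, (2,4) g=4 f=8, (2,5) g=5 f=8, (3,1) g=2 f=8, (3,6) g=5 f=6, (4,1) g=1 f=8, (4,5) g=3 f=6, (5,2) g=1 f=8, (5,4) g=3 f=8]

expanded=(3,5); open=[(2,2) g=2 f=8, (2,4) g=4 f=8, (2,5) g=5 f=8, (3,1) g=2 f=8, (3,6) g=5 f=6, (4,1) g=1 f=8, (4,5) g=3 f=6, (5,2) g=1 f=8, (5,4) g=3 f=8]; closed=[(3,2), (3,4), (3,5), (4,2), (4,3), (4,4)]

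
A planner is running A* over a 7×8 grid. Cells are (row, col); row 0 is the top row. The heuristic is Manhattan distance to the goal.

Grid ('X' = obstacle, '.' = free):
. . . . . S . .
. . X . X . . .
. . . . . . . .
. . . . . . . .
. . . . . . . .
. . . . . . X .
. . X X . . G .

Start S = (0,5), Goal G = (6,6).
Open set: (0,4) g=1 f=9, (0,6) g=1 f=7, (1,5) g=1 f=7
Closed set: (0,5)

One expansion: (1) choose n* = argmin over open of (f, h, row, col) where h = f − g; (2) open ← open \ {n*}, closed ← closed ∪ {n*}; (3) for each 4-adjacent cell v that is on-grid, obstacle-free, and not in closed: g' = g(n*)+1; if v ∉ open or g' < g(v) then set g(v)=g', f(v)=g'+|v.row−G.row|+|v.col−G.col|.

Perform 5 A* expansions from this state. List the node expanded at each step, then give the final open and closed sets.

order=[(0,6) → (1,6) → (2,6) → (3,6) → (4,6)]; open=[(0,4) g=1 f=9, (0,7) g=2 f=9, (1,5) g=1 f=7, (1,7) g=3 f=9, (2,5) g=4 f=9, (2,7) g=4 f=9, (3,5) g=5 f=9, (3,7) g=5 f=9, (4,5) g=6 f=9, (4,7) g=6 f=9]; closed=[(0,5), (0,6), (1,6), (2,6), (3,6), (4,6)]

step 1: expand (0,6) (f=7, h=6) → closed; open now [(0,4) g=1 f=9, (0,7) g=2 f=9, (1,5) g=1 f=7, (1,6) g=2 f=7]
step 2: expand (1,6) (f=7, h=5) → closed; open now [(0,4) g=1 f=9, (0,7) g=2 f=9, (1,5) g=1 f=7, (1,7) g=3 f=9, (2,6) g=3 f=7]
step 3: expand (2,6) (f=7, h=4) → closed; open now [(0,4) g=1 f=9, (0,7) g=2 f=9, (1,5) g=1 f=7, (1,7) g=3 f=9, (2,5) g=4 f=9, (2,7) g=4 f=9, (3,6) g=4 f=7]
step 4: expand (3,6) (f=7, h=3) → closed; open now [(0,4) g=1 f=9, (0,7) g=2 f=9, (1,5) g=1 f=7, (1,7) g=3 f=9, (2,5) g=4 f=9, (2,7) g=4 f=9, (3,5) g=5 f=9, (3,7) g=5 f=9, (4,6) g=5 f=7]
step 5: expand (4,6) (f=7, h=2) → closed; open now [(0,4) g=1 f=9, (0,7) g=2 f=9, (1,5) g=1 f=7, (1,7) g=3 f=9, (2,5) g=4 f=9, (2,7) g=4 f=9, (3,5) g=5 f=9, (3,7) g=5 f=9, (4,5) g=6 f=9, (4,7) g=6 f=9]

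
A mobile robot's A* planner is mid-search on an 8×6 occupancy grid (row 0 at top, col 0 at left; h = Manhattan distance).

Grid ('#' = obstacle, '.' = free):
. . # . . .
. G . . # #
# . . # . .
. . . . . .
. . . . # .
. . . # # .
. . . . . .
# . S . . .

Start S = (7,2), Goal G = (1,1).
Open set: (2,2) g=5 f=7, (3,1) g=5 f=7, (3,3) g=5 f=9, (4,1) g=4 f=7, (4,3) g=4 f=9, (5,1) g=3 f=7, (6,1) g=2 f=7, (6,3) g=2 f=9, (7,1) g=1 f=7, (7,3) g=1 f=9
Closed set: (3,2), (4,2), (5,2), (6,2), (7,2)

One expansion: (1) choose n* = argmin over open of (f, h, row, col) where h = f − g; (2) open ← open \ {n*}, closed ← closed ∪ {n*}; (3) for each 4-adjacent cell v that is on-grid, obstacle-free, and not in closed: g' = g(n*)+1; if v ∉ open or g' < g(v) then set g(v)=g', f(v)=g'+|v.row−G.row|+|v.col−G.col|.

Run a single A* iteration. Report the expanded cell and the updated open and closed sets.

expanded=(2,2); open=[(1,2) g=6 f=7, (2,1) g=6 f=7, (3,1) g=5 f=7, (3,3) g=5 f=9, (4,1) g=4 f=7, (4,3) g=4 f=9, (5,1) g=3 f=7, (6,1) g=2 f=7, (6,3) g=2 f=9, (7,1) g=1 f=7, (7,3) g=1 f=9]; closed=[(2,2), (3,2), (4,2), (5,2), (6,2), (7,2)]

step 1: expand (2,2) (f=7, h=2) → closed; open now [(1,2) g=6 f=7, (2,1) g=6 f=7, (3,1) g=5 f=7, (3,3) g=5 f=9, (4,1) g=4 f=7, (4,3) g=4 f=9, (5,1) g=3 f=7, (6,1) g=2 f=7, (6,3) g=2 f=9, (7,1) g=1 f=7, (7,3) g=1 f=9]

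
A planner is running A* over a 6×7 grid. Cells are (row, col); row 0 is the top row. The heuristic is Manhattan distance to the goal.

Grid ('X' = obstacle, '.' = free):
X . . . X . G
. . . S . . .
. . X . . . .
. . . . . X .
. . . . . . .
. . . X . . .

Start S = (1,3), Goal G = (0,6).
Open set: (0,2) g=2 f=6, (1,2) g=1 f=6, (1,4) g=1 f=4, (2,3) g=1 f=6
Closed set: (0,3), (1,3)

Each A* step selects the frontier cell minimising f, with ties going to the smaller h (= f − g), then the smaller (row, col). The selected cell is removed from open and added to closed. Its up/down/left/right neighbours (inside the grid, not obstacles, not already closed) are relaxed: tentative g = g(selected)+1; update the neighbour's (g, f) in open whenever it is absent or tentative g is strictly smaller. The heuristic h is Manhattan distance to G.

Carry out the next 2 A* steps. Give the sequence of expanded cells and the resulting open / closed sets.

step 1: expand (1,4) (f=4, h=3) → closed; open now [(0,2) g=2 f=6, (1,2) g=1 f=6, (1,5) g=2 f=4, (2,3) g=1 f=6, (2,4) g=2 f=6]
step 2: expand (1,5) (f=4, h=2) → closed; open now [(0,2) g=2 f=6, (0,5) g=3 f=4, (1,2) g=1 f=6, (1,6) g=3 f=4, (2,3) g=1 f=6, (2,4) g=2 f=6, (2,5) g=3 f=6]

order=[(1,4) → (1,5)]; open=[(0,2) g=2 f=6, (0,5) g=3 f=4, (1,2) g=1 f=6, (1,6) g=3 f=4, (2,3) g=1 f=6, (2,4) g=2 f=6, (2,5) g=3 f=6]; closed=[(0,3), (1,3), (1,4), (1,5)]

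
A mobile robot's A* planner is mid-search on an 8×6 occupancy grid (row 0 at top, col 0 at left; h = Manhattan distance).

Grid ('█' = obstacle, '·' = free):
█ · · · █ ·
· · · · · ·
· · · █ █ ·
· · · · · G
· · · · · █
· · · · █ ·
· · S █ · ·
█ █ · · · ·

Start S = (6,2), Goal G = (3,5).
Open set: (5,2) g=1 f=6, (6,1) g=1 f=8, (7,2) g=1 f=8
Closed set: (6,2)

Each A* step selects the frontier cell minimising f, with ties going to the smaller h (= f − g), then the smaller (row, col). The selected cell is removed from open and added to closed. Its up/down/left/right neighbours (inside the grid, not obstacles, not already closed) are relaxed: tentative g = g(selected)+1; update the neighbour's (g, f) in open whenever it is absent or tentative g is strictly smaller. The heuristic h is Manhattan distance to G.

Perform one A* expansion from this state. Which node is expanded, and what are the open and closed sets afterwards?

step 1: expand (5,2) (f=6, h=5) → closed; open now [(4,2) g=2 f=6, (5,1) g=2 f=8, (5,3) g=2 f=6, (6,1) g=1 f=8, (7,2) g=1 f=8]

expanded=(5,2); open=[(4,2) g=2 f=6, (5,1) g=2 f=8, (5,3) g=2 f=6, (6,1) g=1 f=8, (7,2) g=1 f=8]; closed=[(5,2), (6,2)]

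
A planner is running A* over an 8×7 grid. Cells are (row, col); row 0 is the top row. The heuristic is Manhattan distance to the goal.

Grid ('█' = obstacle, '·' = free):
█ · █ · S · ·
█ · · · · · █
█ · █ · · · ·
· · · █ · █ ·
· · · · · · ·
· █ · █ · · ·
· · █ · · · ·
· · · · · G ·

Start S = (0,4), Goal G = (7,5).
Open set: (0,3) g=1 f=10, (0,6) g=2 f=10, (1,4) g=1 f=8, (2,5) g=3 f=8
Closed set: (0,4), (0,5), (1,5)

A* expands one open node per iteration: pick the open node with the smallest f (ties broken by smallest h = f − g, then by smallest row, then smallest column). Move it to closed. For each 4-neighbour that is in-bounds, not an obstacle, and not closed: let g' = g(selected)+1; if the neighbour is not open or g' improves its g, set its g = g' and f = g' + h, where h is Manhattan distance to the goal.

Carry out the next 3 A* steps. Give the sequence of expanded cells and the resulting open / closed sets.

step 1: expand (2,5) (f=8, h=5) → closed; open now [(0,3) g=1 f=10, (0,6) g=2 f=10, (1,4) g=1 f=8, (2,4) g=4 f=10, (2,6) g=4 f=10]
step 2: expand (1,4) (f=8, h=7) → closed; open now [(0,3) g=1 f=10, (0,6) g=2 f=10, (1,3) g=2 f=10, (2,4) g=2 f=8, (2,6) g=4 f=10]
step 3: expand (2,4) (f=8, h=6) → closed; open now [(0,3) g=1 f=10, (0,6) g=2 f=10, (1,3) g=2 f=10, (2,3) g=3 f=10, (2,6) g=4 f=10, (3,4) g=3 f=8]

order=[(2,5) → (1,4) → (2,4)]; open=[(0,3) g=1 f=10, (0,6) g=2 f=10, (1,3) g=2 f=10, (2,3) g=3 f=10, (2,6) g=4 f=10, (3,4) g=3 f=8]; closed=[(0,4), (0,5), (1,4), (1,5), (2,4), (2,5)]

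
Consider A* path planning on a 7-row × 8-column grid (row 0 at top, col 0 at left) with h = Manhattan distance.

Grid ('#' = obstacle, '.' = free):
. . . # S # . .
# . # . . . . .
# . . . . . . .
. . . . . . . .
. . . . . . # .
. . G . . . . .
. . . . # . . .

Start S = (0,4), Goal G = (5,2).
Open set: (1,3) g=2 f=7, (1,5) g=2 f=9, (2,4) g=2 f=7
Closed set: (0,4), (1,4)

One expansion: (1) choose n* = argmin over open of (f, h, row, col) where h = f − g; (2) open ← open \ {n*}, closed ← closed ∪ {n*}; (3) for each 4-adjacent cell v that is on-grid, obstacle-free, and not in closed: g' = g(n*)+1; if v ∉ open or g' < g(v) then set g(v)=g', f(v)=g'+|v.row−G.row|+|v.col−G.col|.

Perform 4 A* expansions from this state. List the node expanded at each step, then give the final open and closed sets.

step 1: expand (1,3) (f=7, h=5) → closed; open now [(1,5) g=2 f=9, (2,3) g=3 f=7, (2,4) g=2 f=7]
step 2: expand (2,3) (f=7, h=4) → closed; open now [(1,5) g=2 f=9, (2,2) g=4 f=7, (2,4) g=2 f=7, (3,3) g=4 f=7]
step 3: expand (2,2) (f=7, h=3) → closed; open now [(1,5) g=2 f=9, (2,1) g=5 f=9, (2,4) g=2 f=7, (3,2) g=5 f=7, (3,3) g=4 f=7]
step 4: expand (3,2) (f=7, h=2) → closed; open now [(1,5) g=2 f=9, (2,1) g=5 f=9, (2,4) g=2 f=7, (3,1) g=6 f=9, (3,3) g=4 f=7, (4,2) g=6 f=7]

order=[(1,3) → (2,3) → (2,2) → (3,2)]; open=[(1,5) g=2 f=9, (2,1) g=5 f=9, (2,4) g=2 f=7, (3,1) g=6 f=9, (3,3) g=4 f=7, (4,2) g=6 f=7]; closed=[(0,4), (1,3), (1,4), (2,2), (2,3), (3,2)]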